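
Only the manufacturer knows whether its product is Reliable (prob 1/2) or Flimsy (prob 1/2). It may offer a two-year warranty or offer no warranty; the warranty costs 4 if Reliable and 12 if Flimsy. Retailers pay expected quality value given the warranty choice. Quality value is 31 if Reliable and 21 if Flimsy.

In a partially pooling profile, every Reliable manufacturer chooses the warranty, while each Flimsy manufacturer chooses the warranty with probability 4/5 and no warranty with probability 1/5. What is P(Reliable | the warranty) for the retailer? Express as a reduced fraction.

P(the warranty) = (1/2)·1 + (1/2)·(4/5) = 9/10.
By Bayes' rule, P(Reliable | the warranty) = (1/2) / (9/10) = 5/9.

5/9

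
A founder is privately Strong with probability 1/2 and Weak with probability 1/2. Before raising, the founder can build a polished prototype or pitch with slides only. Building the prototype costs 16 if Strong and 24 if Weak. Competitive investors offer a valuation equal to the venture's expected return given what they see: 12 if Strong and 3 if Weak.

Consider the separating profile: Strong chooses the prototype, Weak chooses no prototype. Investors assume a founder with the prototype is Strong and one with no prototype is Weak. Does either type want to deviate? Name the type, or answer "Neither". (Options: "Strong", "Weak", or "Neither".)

The prototype pays 12; no prototype pays 3.
Strong: assigned the prototype, nets 12 − 16 = -4; deviating to no prototype nets 3.
Weak: assigned no prototype, nets 3; deviating to the prototype nets 12 − 24 = -12.
The Strong type gains 7 by deviating.

Strong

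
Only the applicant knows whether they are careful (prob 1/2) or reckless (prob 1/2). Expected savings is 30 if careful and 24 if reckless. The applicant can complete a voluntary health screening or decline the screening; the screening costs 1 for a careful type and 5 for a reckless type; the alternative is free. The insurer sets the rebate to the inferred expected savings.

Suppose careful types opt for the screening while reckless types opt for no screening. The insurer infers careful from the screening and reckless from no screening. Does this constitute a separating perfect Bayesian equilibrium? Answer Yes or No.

Under these beliefs, the screening earns rebate 30 and no screening earns rebate 24.
careful: the screening nets 30 − 1 = 29; no screening nets 24. careful prefers the screening.
reckless: the screening nets 30 − 5 = 25; no screening nets 24. reckless would deviate to the screening.
reckless has a profitable deviation, so the profile is not an equilibrium.

No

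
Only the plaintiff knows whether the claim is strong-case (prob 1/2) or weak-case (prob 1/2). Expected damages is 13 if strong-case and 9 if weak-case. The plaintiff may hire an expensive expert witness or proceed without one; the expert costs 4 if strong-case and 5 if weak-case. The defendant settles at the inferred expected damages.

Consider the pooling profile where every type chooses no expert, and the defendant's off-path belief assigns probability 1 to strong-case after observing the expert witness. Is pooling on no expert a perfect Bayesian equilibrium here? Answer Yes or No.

Yes

On path, the defendant holds the prior and pays 1/2·13 + 1/2·9 = 11. Off path (the expert witness), believing strong-case, it pays 13.
strong-case: no expert nets 11; the expert witness nets 13 − 4 = 9. strong-case stays.
weak-case: no expert nets 11; the expert witness nets 13 − 5 = 8. weak-case stays.
No type deviates, so pooling is sustained.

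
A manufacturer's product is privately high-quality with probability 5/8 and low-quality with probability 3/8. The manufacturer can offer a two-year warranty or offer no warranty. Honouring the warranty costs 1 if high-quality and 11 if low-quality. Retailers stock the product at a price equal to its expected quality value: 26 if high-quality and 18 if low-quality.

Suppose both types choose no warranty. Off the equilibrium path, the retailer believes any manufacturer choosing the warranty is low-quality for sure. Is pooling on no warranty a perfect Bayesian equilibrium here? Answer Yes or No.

Yes

On path, the retailer holds the prior and pays 5/8·26 + 3/8·18 = 23. Off path (the warranty), believing low-quality, it pays 18.
high-quality: no warranty nets 23; the warranty nets 18 − 1 = 17. high-quality stays.
low-quality: no warranty nets 23; the warranty nets 18 − 11 = 7. low-quality stays.
No type deviates, so pooling is sustained.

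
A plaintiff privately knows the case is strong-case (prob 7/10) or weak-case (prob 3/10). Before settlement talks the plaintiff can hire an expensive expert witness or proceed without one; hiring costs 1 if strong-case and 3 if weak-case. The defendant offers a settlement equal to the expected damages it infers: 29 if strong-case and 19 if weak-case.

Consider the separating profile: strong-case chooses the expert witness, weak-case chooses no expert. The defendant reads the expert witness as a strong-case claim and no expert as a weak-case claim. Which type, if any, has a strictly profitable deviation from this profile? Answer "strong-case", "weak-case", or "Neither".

The expert witness pays 29; no expert pays 19.
strong-case: assigned the expert witness, nets 29 − 1 = 28; deviating to no expert nets 19.
weak-case: assigned no expert, nets 19; deviating to the expert witness nets 29 − 3 = 26.
The weak-case type gains 7 by deviating.

weak-case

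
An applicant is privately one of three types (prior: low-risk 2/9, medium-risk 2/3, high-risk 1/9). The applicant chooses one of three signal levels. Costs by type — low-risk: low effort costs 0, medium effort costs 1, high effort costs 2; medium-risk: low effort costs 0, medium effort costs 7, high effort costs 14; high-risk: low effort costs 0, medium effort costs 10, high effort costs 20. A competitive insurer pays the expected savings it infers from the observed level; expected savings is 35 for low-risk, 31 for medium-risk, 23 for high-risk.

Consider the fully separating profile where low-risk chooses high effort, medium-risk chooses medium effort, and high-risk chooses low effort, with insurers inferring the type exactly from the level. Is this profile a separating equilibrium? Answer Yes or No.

Separating rebates: high effort → 35, medium effort → 31, low effort → 23.
low-risk (assigned high effort): low effort: 23 − 0 = 23; medium effort: 31 − 1 = 30; high effort: 35 − 2 = 33. low-risk stays.
medium-risk (assigned medium effort): low effort: 23 − 0 = 23; medium effort: 31 − 7 = 24; high effort: 35 − 14 = 21. medium-risk stays.
high-risk (assigned low effort): low effort: 23 − 0 = 23; medium effort: 31 − 10 = 21; high effort: 35 − 20 = 15. high-risk stays.
Every type prefers its assigned level; separation holds.

Yes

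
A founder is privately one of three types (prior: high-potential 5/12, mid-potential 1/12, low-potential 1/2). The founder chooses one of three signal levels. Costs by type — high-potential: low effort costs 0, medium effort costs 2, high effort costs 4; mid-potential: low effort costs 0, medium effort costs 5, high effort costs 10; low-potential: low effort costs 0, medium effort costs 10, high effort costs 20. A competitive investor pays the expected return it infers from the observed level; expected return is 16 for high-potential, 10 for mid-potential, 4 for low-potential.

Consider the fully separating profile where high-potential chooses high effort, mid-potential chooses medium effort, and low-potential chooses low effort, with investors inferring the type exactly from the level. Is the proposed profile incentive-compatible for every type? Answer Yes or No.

No

Separating valuations: high effort → 16, medium effort → 10, low effort → 4.
high-potential (assigned high effort): low effort: 4 − 0 = 4; medium effort: 10 − 2 = 8; high effort: 16 − 4 = 12. high-potential stays.
mid-potential (assigned medium effort): low effort: 4 − 0 = 4; medium effort: 10 − 5 = 5; high effort: 16 − 10 = 6. mid-potential prefers high effort.
low-potential (assigned low effort): low effort: 4 − 0 = 4; medium effort: 10 − 10 = 0; high effort: 16 − 20 = -4. low-potential stays.
At least one type deviates; the separating profile fails.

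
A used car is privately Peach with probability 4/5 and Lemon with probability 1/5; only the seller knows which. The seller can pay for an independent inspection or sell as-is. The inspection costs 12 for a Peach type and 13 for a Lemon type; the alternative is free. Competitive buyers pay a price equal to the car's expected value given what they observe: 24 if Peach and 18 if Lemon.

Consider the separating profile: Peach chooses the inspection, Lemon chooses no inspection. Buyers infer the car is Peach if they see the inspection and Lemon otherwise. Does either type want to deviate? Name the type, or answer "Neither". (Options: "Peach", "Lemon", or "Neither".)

Peach

The inspection pays 24; no inspection pays 18.
Peach: assigned the inspection, nets 24 − 12 = 12; deviating to no inspection nets 18.
Lemon: assigned no inspection, nets 18; deviating to the inspection nets 24 − 13 = 11.
The Peach type gains 6 by deviating.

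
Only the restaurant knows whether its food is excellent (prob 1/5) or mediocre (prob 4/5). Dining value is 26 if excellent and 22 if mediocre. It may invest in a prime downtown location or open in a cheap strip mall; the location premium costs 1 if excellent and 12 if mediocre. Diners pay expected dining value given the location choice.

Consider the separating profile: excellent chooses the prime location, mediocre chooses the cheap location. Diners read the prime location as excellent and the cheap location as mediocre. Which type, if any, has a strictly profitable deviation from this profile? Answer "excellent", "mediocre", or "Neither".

The prime location pays 26; the cheap location pays 22.
excellent: assigned the prime location, nets 26 − 1 = 25; deviating to the cheap location nets 22.
mediocre: assigned the cheap location, nets 22; deviating to the prime location nets 26 − 12 = 14.
Both types strictly prefer their assigned action; no profitable deviation.

Neither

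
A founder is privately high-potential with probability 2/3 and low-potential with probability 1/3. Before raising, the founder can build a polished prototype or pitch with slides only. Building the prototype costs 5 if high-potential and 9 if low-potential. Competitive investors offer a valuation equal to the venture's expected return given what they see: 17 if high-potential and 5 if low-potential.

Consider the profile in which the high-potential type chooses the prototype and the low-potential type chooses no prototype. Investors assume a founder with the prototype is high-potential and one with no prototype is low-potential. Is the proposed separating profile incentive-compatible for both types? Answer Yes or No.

No

Under these beliefs, the prototype earns valuation 17 and no prototype earns valuation 5.
high-potential: the prototype nets 17 − 5 = 12; no prototype nets 5. high-potential prefers the prototype.
low-potential: the prototype nets 17 − 9 = 8; no prototype nets 5. low-potential would deviate to the prototype.
low-potential has a profitable deviation, so the profile is not an equilibrium.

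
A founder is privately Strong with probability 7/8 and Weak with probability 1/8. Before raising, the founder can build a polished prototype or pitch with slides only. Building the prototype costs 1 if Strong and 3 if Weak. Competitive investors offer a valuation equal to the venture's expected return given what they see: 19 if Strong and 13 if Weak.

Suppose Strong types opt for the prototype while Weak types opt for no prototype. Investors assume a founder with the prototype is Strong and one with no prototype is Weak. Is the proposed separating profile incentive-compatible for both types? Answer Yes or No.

No

Under these beliefs, the prototype earns valuation 19 and no prototype earns valuation 13.
Strong: the prototype nets 19 − 1 = 18; no prototype nets 13. Strong prefers the prototype.
Weak: the prototype nets 19 − 3 = 16; no prototype nets 13. Weak would deviate to the prototype.
Weak has a profitable deviation, so the profile is not an equilibrium.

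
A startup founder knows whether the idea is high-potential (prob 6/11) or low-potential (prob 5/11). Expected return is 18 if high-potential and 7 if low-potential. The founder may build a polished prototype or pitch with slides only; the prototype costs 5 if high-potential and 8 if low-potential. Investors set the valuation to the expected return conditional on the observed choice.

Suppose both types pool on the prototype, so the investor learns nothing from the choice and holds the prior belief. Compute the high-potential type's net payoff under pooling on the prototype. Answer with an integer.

Pooled valuation = 6/11·18 + 5/11·7 = 13.
high-potential pays cost 5 for the prototype, so net payoff = 13 − 5 = 8.

8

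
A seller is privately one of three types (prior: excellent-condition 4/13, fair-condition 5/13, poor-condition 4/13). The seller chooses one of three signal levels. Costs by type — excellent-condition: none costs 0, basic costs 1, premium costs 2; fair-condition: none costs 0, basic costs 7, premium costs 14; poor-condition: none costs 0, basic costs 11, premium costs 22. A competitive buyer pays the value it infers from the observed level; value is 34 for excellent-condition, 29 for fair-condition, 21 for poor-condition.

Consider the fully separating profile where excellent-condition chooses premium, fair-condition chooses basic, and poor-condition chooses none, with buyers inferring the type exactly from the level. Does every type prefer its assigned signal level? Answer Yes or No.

Separating prices: premium → 34, basic → 29, none → 21.
excellent-condition (assigned premium): none: 21 − 0 = 21; basic: 29 − 1 = 28; premium: 34 − 2 = 32. excellent-condition stays.
fair-condition (assigned basic): none: 21 − 0 = 21; basic: 29 − 7 = 22; premium: 34 − 14 = 20. fair-condition stays.
poor-condition (assigned none): none: 21 − 0 = 21; basic: 29 − 11 = 18; premium: 34 − 22 = 12. poor-condition stays.
Every type prefers its assigned level; separation holds.

Yes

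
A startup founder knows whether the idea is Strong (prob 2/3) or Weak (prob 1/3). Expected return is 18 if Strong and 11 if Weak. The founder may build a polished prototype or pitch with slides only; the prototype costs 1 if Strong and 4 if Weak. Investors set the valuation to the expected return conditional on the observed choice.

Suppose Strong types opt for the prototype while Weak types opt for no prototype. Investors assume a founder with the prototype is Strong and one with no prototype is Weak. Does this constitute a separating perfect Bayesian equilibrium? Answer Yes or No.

Under these beliefs, the prototype earns valuation 18 and no prototype earns valuation 11.
Strong: the prototype nets 18 − 1 = 17; no prototype nets 11. Strong prefers the prototype.
Weak: the prototype nets 18 − 4 = 14; no prototype nets 11. Weak would deviate to the prototype.
Weak has a profitable deviation, so the profile is not an equilibrium.

No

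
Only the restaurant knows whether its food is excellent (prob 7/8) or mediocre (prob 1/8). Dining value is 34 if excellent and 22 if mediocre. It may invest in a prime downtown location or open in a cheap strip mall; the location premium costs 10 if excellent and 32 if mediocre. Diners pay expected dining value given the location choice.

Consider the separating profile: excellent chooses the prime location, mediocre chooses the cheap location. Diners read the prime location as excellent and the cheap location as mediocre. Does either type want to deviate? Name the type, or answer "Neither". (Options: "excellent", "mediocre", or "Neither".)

Neither

The prime location pays 34; the cheap location pays 22.
excellent: assigned the prime location, nets 34 − 10 = 24; deviating to the cheap location nets 22.
mediocre: assigned the cheap location, nets 22; deviating to the prime location nets 34 − 32 = 2.
Both types strictly prefer their assigned action; no profitable deviation.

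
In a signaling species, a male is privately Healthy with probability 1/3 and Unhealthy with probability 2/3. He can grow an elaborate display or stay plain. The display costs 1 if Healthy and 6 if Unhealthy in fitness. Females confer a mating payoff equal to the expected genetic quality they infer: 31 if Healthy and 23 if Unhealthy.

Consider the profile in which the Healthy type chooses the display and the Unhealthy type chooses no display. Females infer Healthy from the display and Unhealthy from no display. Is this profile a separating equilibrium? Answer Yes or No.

Under these beliefs, the display earns mating payoff 31 and no display earns mating payoff 23.
Healthy: the display nets 31 − 1 = 30; no display nets 23. Healthy prefers the display.
Unhealthy: the display nets 31 − 6 = 25; no display nets 23. Unhealthy would deviate to the display.
Unhealthy has a profitable deviation, so the profile is not an equilibrium.

No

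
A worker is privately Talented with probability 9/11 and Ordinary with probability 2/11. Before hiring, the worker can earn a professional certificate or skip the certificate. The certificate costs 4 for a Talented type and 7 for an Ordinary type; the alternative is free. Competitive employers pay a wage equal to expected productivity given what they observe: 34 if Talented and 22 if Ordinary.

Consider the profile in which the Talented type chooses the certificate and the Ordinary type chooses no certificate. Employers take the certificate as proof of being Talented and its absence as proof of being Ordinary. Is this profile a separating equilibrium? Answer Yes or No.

No

Under these beliefs, the certificate earns wage 34 and no certificate earns wage 22.
Talented: the certificate nets 34 − 4 = 30; no certificate nets 22. Talented prefers the certificate.
Ordinary: the certificate nets 34 − 7 = 27; no certificate nets 22. Ordinary would deviate to the certificate.
Ordinary has a profitable deviation, so the profile is not an equilibrium.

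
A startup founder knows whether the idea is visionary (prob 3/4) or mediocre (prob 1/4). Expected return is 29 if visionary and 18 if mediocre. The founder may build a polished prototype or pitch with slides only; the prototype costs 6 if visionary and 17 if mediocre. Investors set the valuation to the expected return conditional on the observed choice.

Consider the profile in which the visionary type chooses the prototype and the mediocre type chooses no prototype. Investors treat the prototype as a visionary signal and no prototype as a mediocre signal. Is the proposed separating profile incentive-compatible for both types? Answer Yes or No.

Under these beliefs, the prototype earns valuation 29 and no prototype earns valuation 18.
visionary: the prototype nets 29 − 6 = 23; no prototype nets 18. visionary prefers the prototype.
mediocre: the prototype nets 29 − 17 = 12; no prototype nets 18. mediocre prefers no prototype.
Neither type deviates, so the separating profile is an equilibrium.

Yes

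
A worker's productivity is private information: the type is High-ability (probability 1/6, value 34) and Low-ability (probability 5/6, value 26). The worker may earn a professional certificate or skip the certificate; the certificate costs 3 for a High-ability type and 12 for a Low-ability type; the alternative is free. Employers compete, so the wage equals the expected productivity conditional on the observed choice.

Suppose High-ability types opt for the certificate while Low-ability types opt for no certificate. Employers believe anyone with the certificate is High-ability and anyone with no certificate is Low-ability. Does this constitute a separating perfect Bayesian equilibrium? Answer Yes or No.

Yes

Under these beliefs, the certificate earns wage 34 and no certificate earns wage 26.
High-ability: the certificate nets 34 − 3 = 31; no certificate nets 26. High-ability prefers the certificate.
Low-ability: the certificate nets 34 − 12 = 22; no certificate nets 26. Low-ability prefers no certificate.
Neither type deviates, so the separating profile is an equilibrium.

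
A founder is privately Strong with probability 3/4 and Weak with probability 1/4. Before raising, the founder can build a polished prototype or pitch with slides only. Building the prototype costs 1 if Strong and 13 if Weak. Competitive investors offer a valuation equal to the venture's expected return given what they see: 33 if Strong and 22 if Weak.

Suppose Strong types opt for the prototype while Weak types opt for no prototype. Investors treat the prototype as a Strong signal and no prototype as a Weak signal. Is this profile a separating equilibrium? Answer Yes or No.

Under these beliefs, the prototype earns valuation 33 and no prototype earns valuation 22.
Strong: the prototype nets 33 − 1 = 32; no prototype nets 22. Strong prefers the prototype.
Weak: the prototype nets 33 − 13 = 20; no prototype nets 22. Weak prefers no prototype.
Neither type deviates, so the separating profile is an equilibrium.

Yes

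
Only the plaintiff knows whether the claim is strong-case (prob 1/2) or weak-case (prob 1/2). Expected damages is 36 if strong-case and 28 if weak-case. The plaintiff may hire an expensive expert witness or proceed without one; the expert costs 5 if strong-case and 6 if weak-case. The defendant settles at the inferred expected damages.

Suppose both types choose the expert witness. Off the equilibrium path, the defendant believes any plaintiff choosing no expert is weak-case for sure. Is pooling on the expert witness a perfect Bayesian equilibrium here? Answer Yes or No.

On path, the defendant holds the prior and pays 1/2·36 + 1/2·28 = 32. Off path (no expert), believing weak-case, it pays 28.
strong-case: the expert witness nets 32 − 5 = 27; no expert nets 28. strong-case would deviate.
weak-case: the expert witness nets 32 − 6 = 26; no expert nets 28. weak-case would deviate.
A type deviates, so pooling fails.

No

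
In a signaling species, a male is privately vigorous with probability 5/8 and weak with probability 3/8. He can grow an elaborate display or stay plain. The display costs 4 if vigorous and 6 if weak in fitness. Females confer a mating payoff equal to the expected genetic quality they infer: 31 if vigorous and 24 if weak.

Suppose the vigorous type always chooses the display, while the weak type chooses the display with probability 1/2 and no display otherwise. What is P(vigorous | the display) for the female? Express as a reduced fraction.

10/13

P(the display) = (5/8)·1 + (3/8)·(1/2) = 13/16.
By Bayes' rule, P(vigorous | the display) = (5/8) / (13/16) = 10/13.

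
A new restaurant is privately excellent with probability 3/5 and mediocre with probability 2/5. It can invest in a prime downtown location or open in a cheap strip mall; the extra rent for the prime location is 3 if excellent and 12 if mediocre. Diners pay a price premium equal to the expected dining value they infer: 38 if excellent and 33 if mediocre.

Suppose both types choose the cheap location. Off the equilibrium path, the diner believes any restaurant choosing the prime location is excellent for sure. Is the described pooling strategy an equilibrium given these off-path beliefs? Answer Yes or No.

On path, the diner holds the prior and pays 3/5·38 + 2/5·33 = 36. Off path (the prime location), believing excellent, it pays 38.
excellent: the cheap location nets 36; the prime location nets 38 − 3 = 35. excellent stays.
mediocre: the cheap location nets 36; the prime location nets 38 − 12 = 26. mediocre stays.
No type deviates, so pooling is sustained.

Yes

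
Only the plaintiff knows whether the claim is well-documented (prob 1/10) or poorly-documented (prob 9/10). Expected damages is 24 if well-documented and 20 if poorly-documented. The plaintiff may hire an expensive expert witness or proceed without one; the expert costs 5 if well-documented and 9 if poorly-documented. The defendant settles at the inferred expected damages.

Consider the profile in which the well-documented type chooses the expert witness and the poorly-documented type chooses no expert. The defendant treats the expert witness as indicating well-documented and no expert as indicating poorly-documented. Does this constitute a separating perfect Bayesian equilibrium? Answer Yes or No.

Under these beliefs, the expert witness earns settlement 24 and no expert earns settlement 20.
well-documented: the expert witness nets 24 − 5 = 19; no expert nets 20. well-documented would deviate to no expert.
poorly-documented: the expert witness nets 24 − 9 = 15; no expert nets 20. poorly-documented prefers no expert.
well-documented has a profitable deviation, so the profile is not an equilibrium.

No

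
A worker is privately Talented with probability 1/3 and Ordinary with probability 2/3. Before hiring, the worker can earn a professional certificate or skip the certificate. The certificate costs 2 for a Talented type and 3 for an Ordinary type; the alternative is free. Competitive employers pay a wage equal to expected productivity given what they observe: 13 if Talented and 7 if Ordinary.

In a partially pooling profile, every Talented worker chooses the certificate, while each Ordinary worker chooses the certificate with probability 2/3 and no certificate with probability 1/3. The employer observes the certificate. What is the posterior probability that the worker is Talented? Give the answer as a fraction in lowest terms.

3/7

P(the certificate) = (1/3)·1 + (2/3)·(2/3) = 7/9.
By Bayes' rule, P(Talented | the certificate) = (1/3) / (7/9) = 3/7.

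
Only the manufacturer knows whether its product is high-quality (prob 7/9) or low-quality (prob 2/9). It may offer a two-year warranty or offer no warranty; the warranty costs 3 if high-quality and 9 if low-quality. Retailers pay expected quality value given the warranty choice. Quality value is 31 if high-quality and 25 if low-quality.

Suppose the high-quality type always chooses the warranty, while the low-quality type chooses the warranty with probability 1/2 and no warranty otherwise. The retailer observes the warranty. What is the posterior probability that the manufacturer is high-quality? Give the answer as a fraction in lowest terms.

P(the warranty) = (7/9)·1 + (2/9)·(1/2) = 8/9.
By Bayes' rule, P(high-quality | the warranty) = (7/9) / (8/9) = 7/8.

7/8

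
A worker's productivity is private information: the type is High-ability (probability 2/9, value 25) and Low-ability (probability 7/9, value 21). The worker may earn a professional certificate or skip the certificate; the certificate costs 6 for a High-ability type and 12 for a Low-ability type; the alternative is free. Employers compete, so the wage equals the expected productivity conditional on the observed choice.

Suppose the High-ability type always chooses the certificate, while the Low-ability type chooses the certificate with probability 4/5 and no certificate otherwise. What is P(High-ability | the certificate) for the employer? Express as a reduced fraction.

P(the certificate) = (2/9)·1 + (7/9)·(4/5) = 38/45.
By Bayes' rule, P(High-ability | the certificate) = (2/9) / (38/45) = 5/19.

5/19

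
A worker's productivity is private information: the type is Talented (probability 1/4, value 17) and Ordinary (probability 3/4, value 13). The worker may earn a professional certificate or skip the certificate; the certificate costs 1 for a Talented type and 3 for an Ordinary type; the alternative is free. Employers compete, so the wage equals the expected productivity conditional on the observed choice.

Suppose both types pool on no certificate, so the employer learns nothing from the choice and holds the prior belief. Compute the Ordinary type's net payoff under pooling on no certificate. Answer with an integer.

14

Pooled wage = 1/4·17 + 3/4·13 = 14.
Ordinary pays no cost for no certificate, so net payoff = 14.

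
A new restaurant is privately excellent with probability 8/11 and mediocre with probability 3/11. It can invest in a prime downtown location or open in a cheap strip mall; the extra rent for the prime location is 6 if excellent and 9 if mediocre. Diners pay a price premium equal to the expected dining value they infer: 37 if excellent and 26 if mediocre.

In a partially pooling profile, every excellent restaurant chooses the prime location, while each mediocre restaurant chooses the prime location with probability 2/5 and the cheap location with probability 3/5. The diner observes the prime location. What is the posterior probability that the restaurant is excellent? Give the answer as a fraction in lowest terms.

20/23

P(the prime location) = (8/11)·1 + (3/11)·(2/5) = 46/55.
By Bayes' rule, P(excellent | the prime location) = (8/11) / (46/55) = 20/23.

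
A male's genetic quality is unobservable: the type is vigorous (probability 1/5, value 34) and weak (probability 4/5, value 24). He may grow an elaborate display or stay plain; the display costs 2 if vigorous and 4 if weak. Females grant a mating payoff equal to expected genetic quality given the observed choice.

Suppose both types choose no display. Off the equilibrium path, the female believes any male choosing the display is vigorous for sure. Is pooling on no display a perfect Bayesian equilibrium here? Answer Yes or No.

On path, the female holds the prior and pays 1/5·34 + 4/5·24 = 26. Off path (the display), believing vigorous, it pays 34.
vigorous: no display nets 26; the display nets 34 − 2 = 32. vigorous would deviate.
weak: no display nets 26; the display nets 34 − 4 = 30. weak would deviate.
A type deviates, so pooling fails.

No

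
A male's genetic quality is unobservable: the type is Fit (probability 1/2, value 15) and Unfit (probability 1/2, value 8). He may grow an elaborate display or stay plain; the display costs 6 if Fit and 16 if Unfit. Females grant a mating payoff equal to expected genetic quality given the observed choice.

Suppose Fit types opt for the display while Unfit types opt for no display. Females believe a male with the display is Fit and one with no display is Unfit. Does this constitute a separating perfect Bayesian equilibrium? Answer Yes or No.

Under these beliefs, the display earns mating payoff 15 and no display earns mating payoff 8.
Fit: the display nets 15 − 6 = 9; no display nets 8. Fit prefers the display.
Unfit: the display nets 15 − 16 = -1; no display nets 8. Unfit prefers no display.
Neither type deviates, so the separating profile is an equilibrium.

Yes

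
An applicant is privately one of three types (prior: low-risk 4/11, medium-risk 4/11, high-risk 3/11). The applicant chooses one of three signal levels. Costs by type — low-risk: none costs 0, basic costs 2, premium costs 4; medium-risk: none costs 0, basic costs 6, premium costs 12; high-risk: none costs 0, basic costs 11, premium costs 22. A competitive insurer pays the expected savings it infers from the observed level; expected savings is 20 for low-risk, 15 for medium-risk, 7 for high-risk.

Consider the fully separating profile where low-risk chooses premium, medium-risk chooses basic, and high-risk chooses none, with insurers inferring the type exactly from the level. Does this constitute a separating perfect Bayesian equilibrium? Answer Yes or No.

Separating rebates: premium → 20, basic → 15, none → 7.
low-risk (assigned premium): none: 7 − 0 = 7; basic: 15 − 2 = 13; premium: 20 − 4 = 16. low-risk stays.
medium-risk (assigned basic): none: 7 − 0 = 7; basic: 15 − 6 = 9; premium: 20 − 12 = 8. medium-risk stays.
high-risk (assigned none): none: 7 − 0 = 7; basic: 15 − 11 = 4; premium: 20 − 22 = -2. high-risk stays.
Every type prefers its assigned level; separation holds.

Yes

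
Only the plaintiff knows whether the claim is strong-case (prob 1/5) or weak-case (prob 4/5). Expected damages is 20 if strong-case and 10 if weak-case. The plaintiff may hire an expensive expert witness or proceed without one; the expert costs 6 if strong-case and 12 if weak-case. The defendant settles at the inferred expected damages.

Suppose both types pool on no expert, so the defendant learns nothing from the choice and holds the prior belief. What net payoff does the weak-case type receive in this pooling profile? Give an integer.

Pooled settlement = 1/5·20 + 4/5·10 = 12.
weak-case pays no cost for no expert, so net payoff = 12.

12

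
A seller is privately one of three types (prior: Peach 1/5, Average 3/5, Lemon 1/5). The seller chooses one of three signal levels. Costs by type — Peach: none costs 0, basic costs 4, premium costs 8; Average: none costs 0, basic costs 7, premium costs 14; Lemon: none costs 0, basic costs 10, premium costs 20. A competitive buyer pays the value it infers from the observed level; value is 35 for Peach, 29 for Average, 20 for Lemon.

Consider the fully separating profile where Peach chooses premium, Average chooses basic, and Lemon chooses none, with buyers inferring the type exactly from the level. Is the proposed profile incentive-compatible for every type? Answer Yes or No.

Yes

Separating prices: premium → 35, basic → 29, none → 20.
Peach (assigned premium): none: 20 − 0 = 20; basic: 29 − 4 = 25; premium: 35 − 8 = 27. Peach stays.
Average (assigned basic): none: 20 − 0 = 20; basic: 29 − 7 = 22; premium: 35 − 14 = 21. Average stays.
Lemon (assigned none): none: 20 − 0 = 20; basic: 29 − 10 = 19; premium: 35 − 20 = 15. Lemon stays.
Every type prefers its assigned level; separation holds.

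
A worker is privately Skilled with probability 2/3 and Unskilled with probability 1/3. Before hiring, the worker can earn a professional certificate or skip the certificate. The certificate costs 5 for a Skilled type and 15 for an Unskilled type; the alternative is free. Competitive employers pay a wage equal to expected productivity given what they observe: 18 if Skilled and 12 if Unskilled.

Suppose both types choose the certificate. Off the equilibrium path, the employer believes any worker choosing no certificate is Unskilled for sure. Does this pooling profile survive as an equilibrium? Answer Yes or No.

On path, the employer holds the prior and pays 2/3·18 + 1/3·12 = 16. Off path (no certificate), believing Unskilled, it pays 12.
Skilled: the certificate nets 16 − 5 = 11; no certificate nets 12. Skilled would deviate.
Unskilled: the certificate nets 16 − 15 = 1; no certificate nets 12. Unskilled would deviate.
A type deviates, so pooling fails.

No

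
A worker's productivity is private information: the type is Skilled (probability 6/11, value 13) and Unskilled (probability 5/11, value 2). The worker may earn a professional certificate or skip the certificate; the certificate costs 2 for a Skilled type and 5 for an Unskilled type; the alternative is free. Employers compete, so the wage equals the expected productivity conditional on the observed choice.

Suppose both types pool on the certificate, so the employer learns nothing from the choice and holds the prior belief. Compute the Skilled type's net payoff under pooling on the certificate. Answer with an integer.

Pooled wage = 6/11·13 + 5/11·2 = 8.
Skilled pays cost 2 for the certificate, so net payoff = 8 − 2 = 6.

6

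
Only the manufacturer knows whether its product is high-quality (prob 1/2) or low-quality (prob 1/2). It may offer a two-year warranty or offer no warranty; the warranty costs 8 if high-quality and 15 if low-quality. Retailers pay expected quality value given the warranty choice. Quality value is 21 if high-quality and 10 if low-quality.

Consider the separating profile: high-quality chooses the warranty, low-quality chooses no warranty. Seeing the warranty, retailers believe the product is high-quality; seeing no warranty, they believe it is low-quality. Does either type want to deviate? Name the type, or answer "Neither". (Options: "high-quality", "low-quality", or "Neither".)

Neither

The warranty pays 21; no warranty pays 10.
high-quality: assigned the warranty, nets 21 − 8 = 13; deviating to no warranty nets 10.
low-quality: assigned no warranty, nets 10; deviating to the warranty nets 21 − 15 = 6.
Both types strictly prefer their assigned action; no profitable deviation.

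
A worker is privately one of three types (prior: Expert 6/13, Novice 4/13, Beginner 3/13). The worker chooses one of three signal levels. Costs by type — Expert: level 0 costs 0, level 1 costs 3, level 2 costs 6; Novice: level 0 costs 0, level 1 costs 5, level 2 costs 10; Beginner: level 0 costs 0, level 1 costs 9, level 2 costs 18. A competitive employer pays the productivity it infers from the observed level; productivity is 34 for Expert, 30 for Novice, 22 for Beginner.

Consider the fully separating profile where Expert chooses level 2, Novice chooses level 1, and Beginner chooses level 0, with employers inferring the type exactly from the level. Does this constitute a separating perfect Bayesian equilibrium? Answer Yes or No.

Yes

Separating wages: level 2 → 34, level 1 → 30, level 0 → 22.
Expert (assigned level 2): level 0: 22 − 0 = 22; level 1: 30 − 3 = 27; level 2: 34 − 6 = 28. Expert stays.
Novice (assigned level 1): level 0: 22 − 0 = 22; level 1: 30 − 5 = 25; level 2: 34 − 10 = 24. Novice stays.
Beginner (assigned level 0): level 0: 22 − 0 = 22; level 1: 30 − 9 = 21; level 2: 34 − 18 = 16. Beginner stays.
Every type prefers its assigned level; separation holds.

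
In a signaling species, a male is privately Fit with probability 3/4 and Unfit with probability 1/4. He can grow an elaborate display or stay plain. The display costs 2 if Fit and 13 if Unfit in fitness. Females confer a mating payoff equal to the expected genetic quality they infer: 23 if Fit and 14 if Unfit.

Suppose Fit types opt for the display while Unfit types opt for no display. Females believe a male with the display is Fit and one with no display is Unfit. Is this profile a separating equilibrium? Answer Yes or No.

Yes

Under these beliefs, the display earns mating payoff 23 and no display earns mating payoff 14.
Fit: the display nets 23 − 2 = 21; no display nets 14. Fit prefers the display.
Unfit: the display nets 23 − 13 = 10; no display nets 14. Unfit prefers no display.
Neither type deviates, so the separating profile is an equilibrium.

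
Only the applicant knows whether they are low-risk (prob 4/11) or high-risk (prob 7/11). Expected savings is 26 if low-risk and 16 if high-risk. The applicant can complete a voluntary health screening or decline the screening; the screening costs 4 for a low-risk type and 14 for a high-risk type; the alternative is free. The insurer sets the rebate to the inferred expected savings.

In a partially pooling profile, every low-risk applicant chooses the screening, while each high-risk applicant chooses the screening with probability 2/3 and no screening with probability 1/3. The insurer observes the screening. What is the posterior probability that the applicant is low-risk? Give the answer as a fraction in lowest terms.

6/13

P(the screening) = (4/11)·1 + (7/11)·(2/3) = 26/33.
By Bayes' rule, P(low-risk | the screening) = (4/11) / (26/33) = 6/13.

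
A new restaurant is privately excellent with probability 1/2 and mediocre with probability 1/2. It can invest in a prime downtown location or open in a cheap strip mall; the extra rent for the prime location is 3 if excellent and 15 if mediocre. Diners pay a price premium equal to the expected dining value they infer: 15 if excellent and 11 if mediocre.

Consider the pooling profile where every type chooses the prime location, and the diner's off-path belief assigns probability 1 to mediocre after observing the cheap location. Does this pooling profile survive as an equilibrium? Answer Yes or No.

On path, the diner holds the prior and pays 1/2·15 + 1/2·11 = 13. Off path (the cheap location), believing mediocre, it pays 11.
excellent: the prime location nets 13 − 3 = 10; the cheap location nets 11. excellent would deviate.
mediocre: the prime location nets 13 − 15 = -2; the cheap location nets 11. mediocre would deviate.
A type deviates, so pooling fails.

No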